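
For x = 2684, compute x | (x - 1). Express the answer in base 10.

2687

x = 101001111100 = 2684
x - 1 = 101001111011
OR    = 101001111111 = 2687
(x | (x - 1) sets all bits below the lowest set bit.)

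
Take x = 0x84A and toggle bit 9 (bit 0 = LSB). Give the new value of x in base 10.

2634

x = 100001001010
bit 9 is currently 0; toggle it via x ^ (1 << 9) = x ^ 512
→ 101001001010 = 2634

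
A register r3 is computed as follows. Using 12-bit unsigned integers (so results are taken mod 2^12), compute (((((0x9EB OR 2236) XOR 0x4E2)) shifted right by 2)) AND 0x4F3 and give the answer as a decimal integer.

67

0x9EB = 100111101011
2236 = 100010111100
→ OR → 100111111111 = 2559
0x4E2 = 010011100010
→ XOR → 110100011101 = 3357
→ shifted right by 2 → 001101000111 = 839
0x4F3 = 010011110011
→ AND → 000001000011 = 67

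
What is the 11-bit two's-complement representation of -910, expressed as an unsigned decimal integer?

910 in 11 bits: 01110001110
Invert: 10001110001
Add 1:  10001110010 = 1138
(Check: 2^11 - 910 = 2048 - 910 = 1138.)

1138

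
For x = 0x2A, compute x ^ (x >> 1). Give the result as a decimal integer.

x = 101010 = 42
x>>1 = 010101
XOR  = 111111 = 63
(x ^ (x >> 1) gives the standard binary-reflected Gray code of x.)

63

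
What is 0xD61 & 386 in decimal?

256

0xD61 = 110101100001
386 = 000110000010
AND → 000100000000 = 256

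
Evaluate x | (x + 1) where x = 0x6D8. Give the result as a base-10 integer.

1753

x = 11011011000 = 1752
x + 1 = 11011011001
OR    = 11011011001 = 1753
(x | (x + 1) sets the lowest cleared bit.)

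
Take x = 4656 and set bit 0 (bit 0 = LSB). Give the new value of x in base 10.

x = 1001000110000
bit 0 is currently 0; set it via x | (1 << 0) = x | 1
→ 1001000110001 = 4657

4657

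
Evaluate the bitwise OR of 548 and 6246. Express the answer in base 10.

6758

548 = 0001000100100
6246 = 1100001100110
 OR → 1101001100110 = 6758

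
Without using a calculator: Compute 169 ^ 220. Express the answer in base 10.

117

169 = 10101001
220 = 11011100
XOR → 01110101 = 117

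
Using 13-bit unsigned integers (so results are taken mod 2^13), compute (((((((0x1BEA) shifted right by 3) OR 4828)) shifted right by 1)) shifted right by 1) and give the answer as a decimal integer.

1279

0x1BEA = 1101111101010
→ shifted right by 3 → 0001101111101 = 893
4828 = 1001011011100
→ OR → 1001111111101 = 5117
→ shifted right by 1 → 0100111111110 = 2558
→ shifted right by 1 → 0010011111111 = 1279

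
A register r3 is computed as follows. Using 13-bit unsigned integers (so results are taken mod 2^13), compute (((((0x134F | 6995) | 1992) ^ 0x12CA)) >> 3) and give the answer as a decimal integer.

418

0x134F = 1001101001111
6995 = 1101101010011
→ | → 1101101011111 = 7007
1992 = 0011111001000
→ | → 1111111011111 = 8159
0x12CA = 1001011001010
→ ^ → 0110100010101 = 3349
→ >> 3 → 0000110100010 = 418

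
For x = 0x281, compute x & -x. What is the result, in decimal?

x = 1010000001 = 641
-x (two's complement) = …0101111111
AND   = 0000000001 = 1
(x & -x isolates the lowest set bit of x.)

1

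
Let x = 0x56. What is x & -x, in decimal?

2

x = 1010110 = 86
-x (two's complement) = …0101010
AND   = 0000010 = 2
(x & -x isolates the lowest set bit of x.)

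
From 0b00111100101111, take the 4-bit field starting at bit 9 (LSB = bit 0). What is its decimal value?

7

v = 00111100101111
Shift right by 9: 00111
Mask low 4 bits: 0111 = 7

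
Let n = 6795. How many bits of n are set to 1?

6795 = 1101010001011
Count the 1s: 1 + 1 + 1 + 1 + 1 + 1 + 1 = 7

7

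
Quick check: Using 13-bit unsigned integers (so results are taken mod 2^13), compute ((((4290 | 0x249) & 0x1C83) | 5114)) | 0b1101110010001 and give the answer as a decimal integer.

4290 = 1000011000010
0x249 = 0001001001001
→ | → 1001011001011 = 4811
0x1C83 = 1110010000011
→ & → 1000010000011 = 4227
5114 = 1001111111010
→ | → 1001111111011 = 5115
0b1101110010001 = 1101110010001
→ | → 1101111111011 = 7163

7163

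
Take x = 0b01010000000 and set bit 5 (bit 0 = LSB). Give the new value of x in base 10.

x = 01010000000
bit 5 is currently 0; set it via x | (1 << 5) = x | 32
→ 01010100000 = 672

672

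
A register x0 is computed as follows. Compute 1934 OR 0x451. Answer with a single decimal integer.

2015

1934 = 11110001110
0x451 = 10001010001
 OR → 11111011111 = 2015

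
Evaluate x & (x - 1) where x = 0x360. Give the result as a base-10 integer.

x = 1101100000 = 864
x - 1 = 1101011111
AND   = 1101000000 = 832
(x & (x - 1) clears the lowest set bit of x.)

832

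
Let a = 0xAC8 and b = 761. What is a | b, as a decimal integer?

2809

0xAC8 = 101011001000
761 = 001011111001
 OR → 101011111001 = 2809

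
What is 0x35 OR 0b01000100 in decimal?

117

0x35 = 0110101
b = 1000100
 OR → 1110101 = 117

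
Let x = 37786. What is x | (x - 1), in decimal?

37787

x = 1001001110011010 = 37786
x - 1 = 1001001110011001
OR    = 1001001110011011 = 37787
(x | (x - 1) sets all bits below the lowest set bit.)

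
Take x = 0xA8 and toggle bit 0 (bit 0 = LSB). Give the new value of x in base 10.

x = 10101000
bit 0 is currently 0; toggle it via x ^ (1 << 0) = x ^ 1
→ 10101001 = 169

169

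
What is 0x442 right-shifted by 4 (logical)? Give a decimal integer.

68

0x442 = 10001000010
shift right by 4 → 00001000100 = 68
(equivalently, floor(1090 / 16))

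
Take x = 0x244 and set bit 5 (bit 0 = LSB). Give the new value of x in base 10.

612

x = 1001000100
bit 5 is currently 0; set it via x | (1 << 5) = x | 32
→ 1001100100 = 612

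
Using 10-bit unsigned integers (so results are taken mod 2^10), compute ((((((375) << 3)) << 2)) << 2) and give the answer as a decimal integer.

896

375 = 0101110111
→ << 3 (mod 2^10) → 1110111000 = 952
→ << 2 (mod 2^10) → 1011100000 = 736
→ << 2 (mod 2^10) → 1110000000 = 896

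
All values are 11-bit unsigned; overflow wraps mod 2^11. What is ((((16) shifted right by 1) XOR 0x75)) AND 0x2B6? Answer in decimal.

16 = 00000010000
→ shifted right by 1 → 00000001000 = 8
0x75 = 00001110101
→ XOR → 00001111101 = 125
0x2B6 = 01010110110
→ AND → 00000110100 = 52

52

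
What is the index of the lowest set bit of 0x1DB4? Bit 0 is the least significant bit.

0x1DB4 = 1110110110100
Trailing zeros: 2, so the lowest set bit is bit 2 (value 4).

2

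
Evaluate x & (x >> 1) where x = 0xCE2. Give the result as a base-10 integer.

x = 110011100010 = 3298
x>>1 = 011001110001
AND  = 010001100000 = 1120
(x & (x >> 1) has a 1 wherever x has two consecutive 1 bits.)

1120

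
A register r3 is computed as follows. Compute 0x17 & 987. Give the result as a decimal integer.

0x17 = 0000010111
987 = 1111011011
AND → 0000010011 = 19

19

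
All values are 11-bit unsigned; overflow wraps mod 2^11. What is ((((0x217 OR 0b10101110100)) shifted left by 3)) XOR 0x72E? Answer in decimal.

0x217 = 01000010111
0b10101110100 = 10101110100
→ OR → 11101110111 = 1911
→ shifted left by 3 (mod 2^11) → 01110111000 = 952
0x72E = 11100101110
→ XOR → 10010010110 = 1174

1174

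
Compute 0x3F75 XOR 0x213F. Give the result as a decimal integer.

0x3F75 = 11111101110101
0x213F = 10000100111111
XOR → 01111001001010 = 7754

7754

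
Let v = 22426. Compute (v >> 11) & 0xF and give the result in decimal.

10

v = 0101011110011010
Shift right by 11: 01010
Mask low 4 bits: 1010 = 10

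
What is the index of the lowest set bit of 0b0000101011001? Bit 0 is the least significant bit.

0b0000101011001 = 101011001
Trailing zeros: 0, so the lowest set bit is bit 0 (value 1).

0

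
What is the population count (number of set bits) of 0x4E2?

0x4E2 = 10011100010
Count the 1s: 1 + 1 + 1 + 1 + 1 = 5

5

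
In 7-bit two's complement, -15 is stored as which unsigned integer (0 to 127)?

113

15 in 7 bits: 0001111
Invert: 1110000
Add 1:  1110001 = 113
(Check: 2^7 - 15 = 128 - 15 = 113.)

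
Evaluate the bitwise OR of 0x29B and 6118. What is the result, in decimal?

0x29B = 0001010011011
6118 = 1011111100110
 OR → 1011111111111 = 6143

6143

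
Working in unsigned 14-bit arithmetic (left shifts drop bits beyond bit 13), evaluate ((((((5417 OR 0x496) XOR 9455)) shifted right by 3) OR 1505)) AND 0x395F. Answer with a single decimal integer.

331

5417 = 01010100101001
0x496 = 00010010010110
→ OR → 01010110111111 = 5567
9455 = 10010011101111
→ XOR → 11000101010000 = 12624
→ shifted right by 3 → 00011000101010 = 1578
1505 = 00010111100001
→ OR → 00011111101011 = 2027
0x395F = 11100101011111
→ AND → 00000101001011 = 331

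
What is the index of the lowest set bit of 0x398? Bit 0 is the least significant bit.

0x398 = 1110011000
Trailing zeros: 3, so the lowest set bit is bit 3 (value 8).

3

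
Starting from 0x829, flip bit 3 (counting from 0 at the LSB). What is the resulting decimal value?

2081

x = 0100000101001
bit 3 is currently 1; toggle it via x ^ (1 << 3) = x ^ 8
→ 0100000100001 = 2081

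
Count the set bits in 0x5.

0x5 = 101
Count the 1s: 1 + 1 = 2

2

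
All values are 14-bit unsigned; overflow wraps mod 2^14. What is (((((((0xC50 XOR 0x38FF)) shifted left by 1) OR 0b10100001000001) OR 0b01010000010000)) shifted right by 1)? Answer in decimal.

0xC50 = 00110001010000
0x38FF = 11100011111111
→ XOR → 11010010101111 = 13487
→ shifted left by 1 (mod 2^14) → 10100101011110 = 10590
0b10100001000001 = 10100001000001
→ OR → 10100101011111 = 10591
0b01010000010000 = 01010000010000
→ OR → 11110101011111 = 15711
→ shifted right by 1 → 01111010101111 = 7855

7855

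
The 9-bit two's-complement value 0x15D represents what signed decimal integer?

pattern = 101011101 (MSB is 1 ⇒ negative)
Invert: 010100010, add 1 → 010100011 = 163, so the value is -163.
(Equivalently: 349 - 2^9 = 349 - 512 = -163.)

-163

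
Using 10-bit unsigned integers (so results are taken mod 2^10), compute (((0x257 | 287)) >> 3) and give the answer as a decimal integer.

0x257 = 1001010111
287 = 0100011111
→ | → 1101011111 = 863
→ >> 3 → 0001101011 = 107

107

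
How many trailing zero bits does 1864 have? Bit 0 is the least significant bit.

3

1864 = 11101001000
Trailing zeros: 3, so the lowest set bit is bit 3 (value 8).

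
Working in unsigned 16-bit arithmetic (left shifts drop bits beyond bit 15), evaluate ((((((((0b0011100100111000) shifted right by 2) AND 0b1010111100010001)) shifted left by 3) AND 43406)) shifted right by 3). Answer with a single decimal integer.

1024

0b0011100100111000 = 0011100100111000
→ shifted right by 2 → 0000111001001110 = 3662
0b1010111100010001 = 1010111100010001
→ AND → 0000111000000000 = 3584
→ shifted left by 3 (mod 2^16) → 0111000000000000 = 28672
43406 = 1010100110001110
→ AND → 0010000000000000 = 8192
→ shifted right by 3 → 0000010000000000 = 1024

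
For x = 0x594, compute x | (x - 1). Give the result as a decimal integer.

1431

x = 10110010100 = 1428
x - 1 = 10110010011
OR    = 10110010111 = 1431
(x | (x - 1) sets all bits below the lowest set bit.)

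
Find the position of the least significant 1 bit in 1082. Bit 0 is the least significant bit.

1

1082 = 10000111010
Trailing zeros: 1, so the lowest set bit is bit 1 (value 2).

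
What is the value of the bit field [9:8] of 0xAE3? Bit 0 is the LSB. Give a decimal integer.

v = 101011100011
Shift right by 8: 1010
Mask low 2 bits: 10 = 2

2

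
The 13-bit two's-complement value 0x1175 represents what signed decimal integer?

pattern = 1000101110101 (MSB is 1 ⇒ negative)
Invert: 0111010001010, add 1 → 0111010001011 = 3723, so the value is -3723.
(Equivalently: 4469 - 2^13 = 4469 - 8192 = -3723.)

-3723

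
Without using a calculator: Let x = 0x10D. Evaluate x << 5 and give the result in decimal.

0x10D = 00000100001101
shift left by 5 → 10000110100000 = 8608
(equivalently, 269 × 2^5 = 269 × 32)

8608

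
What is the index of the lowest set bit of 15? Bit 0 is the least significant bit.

0

15 = 1111
Trailing zeros: 0, so the lowest set bit is bit 0 (value 1).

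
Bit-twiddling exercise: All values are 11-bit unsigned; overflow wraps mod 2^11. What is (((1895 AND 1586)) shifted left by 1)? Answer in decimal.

1895 = 11101100111
1586 = 11000110010
→ AND → 11000100010 = 1570
→ shifted left by 1 (mod 2^11) → 10001000100 = 1092

1092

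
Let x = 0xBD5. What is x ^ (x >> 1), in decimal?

3647

x = 101111010101 = 3029
x>>1 = 010111101010
XOR  = 111000111111 = 3647
(x ^ (x >> 1) gives the standard binary-reflected Gray code of x.)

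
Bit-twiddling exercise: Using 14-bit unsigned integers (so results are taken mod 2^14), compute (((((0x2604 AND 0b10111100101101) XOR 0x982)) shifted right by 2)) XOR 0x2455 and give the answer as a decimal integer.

12212

0x2604 = 10011000000100
0b10111100101101 = 10111100101101
→ AND → 10011000000100 = 9732
0x982 = 00100110000010
→ XOR → 10111110000110 = 12166
→ shifted right by 2 → 00101111100001 = 3041
0x2455 = 10010001010101
→ XOR → 10111110110100 = 12212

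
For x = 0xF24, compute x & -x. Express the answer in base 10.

4

x = 111100100100 = 3876
-x (two's complement) = …000011011100
AND   = 000000000100 = 4
(x & -x isolates the lowest set bit of x.)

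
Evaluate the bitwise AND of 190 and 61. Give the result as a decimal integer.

60

190 = 10111110
61 = 00111101
AND → 00111100 = 60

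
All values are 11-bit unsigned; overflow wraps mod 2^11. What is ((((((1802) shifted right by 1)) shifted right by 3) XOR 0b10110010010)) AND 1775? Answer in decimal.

1250

1802 = 11100001010
→ shifted right by 1 → 01110000101 = 901
→ shifted right by 3 → 00001110000 = 112
0b10110010010 = 10110010010
→ XOR → 10111100010 = 1506
1775 = 11011101111
→ AND → 10011100010 = 1250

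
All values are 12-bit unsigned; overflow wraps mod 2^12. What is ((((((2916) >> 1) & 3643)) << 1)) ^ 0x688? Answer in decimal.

2916 = 101101100100
→ >> 1 → 010110110010 = 1458
3643 = 111000111011
→ & → 010000110010 = 1074
→ << 1 (mod 2^12) → 100001100100 = 2148
0x688 = 011010001000
→ ^ → 111011101100 = 3820

3820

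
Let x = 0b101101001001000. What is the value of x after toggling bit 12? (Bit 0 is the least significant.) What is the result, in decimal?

x = 101101001001000
bit 12 is currently 1; toggle it via x ^ (1 << 12) = x ^ 4096
→ 100101001001000 = 19016

19016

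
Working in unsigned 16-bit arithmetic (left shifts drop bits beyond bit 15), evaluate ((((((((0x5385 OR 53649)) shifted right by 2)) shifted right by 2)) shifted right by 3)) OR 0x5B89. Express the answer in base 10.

23471

0x5385 = 0101001110000101
53649 = 1101000110010001
→ OR → 1101001110010101 = 54165
→ shifted right by 2 → 0011010011100101 = 13541
→ shifted right by 2 → 0000110100111001 = 3385
→ shifted right by 3 → 0000000110100111 = 423
0x5B89 = 0101101110001001
→ OR → 0101101110101111 = 23471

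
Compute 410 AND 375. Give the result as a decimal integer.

274

410 = 110011010
375 = 101110111
AND → 100010010 = 274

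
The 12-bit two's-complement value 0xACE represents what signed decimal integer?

-1330

pattern = 101011001110 (MSB is 1 ⇒ negative)
Invert: 010100110001, add 1 → 010100110010 = 1330, so the value is -1330.
(Equivalently: 2766 - 2^12 = 2766 - 4096 = -1330.)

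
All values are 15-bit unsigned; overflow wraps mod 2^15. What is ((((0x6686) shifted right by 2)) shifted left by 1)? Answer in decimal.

0x6686 = 110011010000110
→ shifted right by 2 → 001100110100001 = 6561
→ shifted left by 1 (mod 2^15) → 011001101000010 = 13122

13122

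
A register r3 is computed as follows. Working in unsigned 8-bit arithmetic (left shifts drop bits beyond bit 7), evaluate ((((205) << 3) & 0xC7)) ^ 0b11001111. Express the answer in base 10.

143

205 = 11001101
→ << 3 (mod 2^8) → 01101000 = 104
0xC7 = 11000111
→ & → 01000000 = 64
0b11001111 = 11001111
→ ^ → 10001111 = 143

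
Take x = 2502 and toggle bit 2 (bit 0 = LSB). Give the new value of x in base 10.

2498

x = 100111000110
bit 2 is currently 1; toggle it via x ^ (1 << 2) = x ^ 4
→ 100111000010 = 2498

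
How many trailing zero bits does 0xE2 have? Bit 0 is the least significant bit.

1

0xE2 = 11100010
Trailing zeros: 1, so the lowest set bit is bit 1 (value 2).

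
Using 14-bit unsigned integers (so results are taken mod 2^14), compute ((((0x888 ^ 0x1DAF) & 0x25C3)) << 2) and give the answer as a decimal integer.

0x888 = 00100010001000
0x1DAF = 01110110101111
→ ^ → 01010100100111 = 5415
0x25C3 = 10010111000011
→ & → 00010100000011 = 1283
→ << 2 (mod 2^14) → 01010000001100 = 5132

5132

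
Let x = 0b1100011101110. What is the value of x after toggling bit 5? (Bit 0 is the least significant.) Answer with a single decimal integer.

6350

x = 1100011101110
bit 5 is currently 1; toggle it via x ^ (1 << 5) = x ^ 32
→ 1100011001110 = 6350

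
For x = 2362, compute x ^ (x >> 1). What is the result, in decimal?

x = 100100111010 = 2362
x>>1 = 010010011101
XOR  = 110110100111 = 3495
(x ^ (x >> 1) gives the standard binary-reflected Gray code of x.)

3495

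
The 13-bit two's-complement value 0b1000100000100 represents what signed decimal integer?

pattern = 1000100000100 (MSB is 1 ⇒ negative)
Invert: 0111011111011, add 1 → 0111011111100 = 3836, so the value is -3836.
(Equivalently: 4356 - 2^13 = 4356 - 8192 = -3836.)

-3836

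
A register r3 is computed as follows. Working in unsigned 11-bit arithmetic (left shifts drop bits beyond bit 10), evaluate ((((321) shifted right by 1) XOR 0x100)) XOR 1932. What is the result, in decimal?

1580

321 = 00101000001
→ shifted right by 1 → 00010100000 = 160
0x100 = 00100000000
→ XOR → 00110100000 = 416
1932 = 11110001100
→ XOR → 11000101100 = 1580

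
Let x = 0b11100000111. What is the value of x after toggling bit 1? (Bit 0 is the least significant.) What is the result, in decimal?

x = 11100000111
bit 1 is currently 1; toggle it via x ^ (1 << 1) = x ^ 2
→ 11100000101 = 1797

1797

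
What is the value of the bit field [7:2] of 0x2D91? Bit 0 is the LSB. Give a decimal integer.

v = 0010110110010001
Shift right by 2: 00101101100100
Mask low 6 bits: 100100 = 36

36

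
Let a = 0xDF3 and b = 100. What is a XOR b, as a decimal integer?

3479

0xDF3 = 110111110011
100 = 000001100100
XOR → 110110010111 = 3479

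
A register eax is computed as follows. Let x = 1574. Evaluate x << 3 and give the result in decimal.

12592

1574 = 00011000100110
shift left by 3 → 11000100110000 = 12592
(equivalently, 1574 × 2^3 = 1574 × 8)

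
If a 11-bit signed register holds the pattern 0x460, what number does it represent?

-928

pattern = 10001100000 (MSB is 1 ⇒ negative)
Invert: 01110011111, add 1 → 01110100000 = 928, so the value is -928.
(Equivalently: 1120 - 2^11 = 1120 - 2048 = -928.)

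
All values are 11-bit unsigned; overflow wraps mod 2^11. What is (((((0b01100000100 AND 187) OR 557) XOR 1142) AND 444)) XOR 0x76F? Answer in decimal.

0b01100000100 = 01100000100
187 = 00010111011
→ AND → 00000000000 = 0
557 = 01000101101
→ OR → 01000101101 = 557
1142 = 10001110110
→ XOR → 11001011011 = 1627
444 = 00110111100
→ AND → 00000011000 = 24
0x76F = 11101101111
→ XOR → 11101110111 = 1911

1911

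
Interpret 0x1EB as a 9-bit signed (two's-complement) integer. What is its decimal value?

pattern = 111101011 (MSB is 1 ⇒ negative)
Invert: 000010100, add 1 → 000010101 = 21, so the value is -21.
(Equivalently: 491 - 2^9 = 491 - 512 = -21.)

-21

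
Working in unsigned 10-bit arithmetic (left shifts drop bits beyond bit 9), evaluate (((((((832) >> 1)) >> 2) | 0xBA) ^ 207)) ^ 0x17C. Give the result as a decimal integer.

832 = 1101000000
→ >> 1 → 0110100000 = 416
→ >> 2 → 0001101000 = 104
0xBA = 0010111010
→ | → 0011111010 = 250
207 = 0011001111
→ ^ → 0000110101 = 53
0x17C = 0101111100
→ ^ → 0101001001 = 329

329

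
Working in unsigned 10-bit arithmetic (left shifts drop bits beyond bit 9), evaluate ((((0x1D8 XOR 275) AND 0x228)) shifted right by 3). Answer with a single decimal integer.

1

0x1D8 = 0111011000
275 = 0100010011
→ XOR → 0011001011 = 203
0x228 = 1000101000
→ AND → 0000001000 = 8
→ shifted right by 3 → 0000000001 = 1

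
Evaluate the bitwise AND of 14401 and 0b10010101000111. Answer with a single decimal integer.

8257

14401 = 11100001000001
b = 10010101000111
AND → 10000001000001 = 8257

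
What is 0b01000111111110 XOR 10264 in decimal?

a = 01000111111110
10264 = 10100000011000
XOR → 11100111100110 = 14822

14822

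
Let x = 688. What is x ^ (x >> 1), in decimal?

1000

x = 1010110000 = 688
x>>1 = 0101011000
XOR  = 1111101000 = 1000
(x ^ (x >> 1) gives the standard binary-reflected Gray code of x.)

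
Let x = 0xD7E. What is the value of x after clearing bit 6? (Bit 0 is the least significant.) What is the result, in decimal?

3390

x = 00110101111110
bit 6 is currently 1; clear it via x & ~(1 << 6) = x & ~64
→ 00110100111110 = 3390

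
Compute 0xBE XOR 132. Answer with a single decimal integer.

0xBE = 10111110
132 = 10000100
XOR → 00111010 = 58

58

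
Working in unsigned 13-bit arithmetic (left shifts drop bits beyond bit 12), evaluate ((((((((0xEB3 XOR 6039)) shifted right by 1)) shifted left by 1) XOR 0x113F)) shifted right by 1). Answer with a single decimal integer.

0xEB3 = 0111010110011
6039 = 1011110010111
→ XOR → 1100100100100 = 6436
→ shifted right by 1 → 0110010010010 = 3218
→ shifted left by 1 (mod 2^13) → 1100100100100 = 6436
0x113F = 1000100111111
→ XOR → 0100000011011 = 2075
→ shifted right by 1 → 0010000001101 = 1037

1037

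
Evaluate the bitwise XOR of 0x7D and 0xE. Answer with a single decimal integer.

0x7D = 1111101
0xE = 0001110
XOR → 1110011 = 115

115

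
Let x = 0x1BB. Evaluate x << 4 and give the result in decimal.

7088

0x1BB = 0000110111011
shift left by 4 → 1101110110000 = 7088
(equivalently, 443 × 2^4 = 443 × 16)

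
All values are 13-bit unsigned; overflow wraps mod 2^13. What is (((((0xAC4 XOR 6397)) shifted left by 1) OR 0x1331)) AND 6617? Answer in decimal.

4433

0xAC4 = 0101011000100
6397 = 1100011111101
→ XOR → 1001000111001 = 4665
→ shifted left by 1 (mod 2^13) → 0010001110010 = 1138
0x1331 = 1001100110001
→ OR → 1011101110011 = 6003
6617 = 1100111011001
→ AND → 1000101010001 = 4433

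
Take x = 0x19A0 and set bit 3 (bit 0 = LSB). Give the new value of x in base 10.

x = 01100110100000
bit 3 is currently 0; set it via x | (1 << 3) = x | 8
→ 01100110101000 = 6568

6568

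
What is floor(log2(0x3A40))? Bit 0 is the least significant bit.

13

0x3A40 = 11101001000000
The topmost 1 is at position 13 (since 2^13 = 8192 ≤ 14912 < 16384).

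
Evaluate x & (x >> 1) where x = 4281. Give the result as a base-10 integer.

24

x = 1000010111001 = 4281
x>>1 = 0100001011100
AND  = 0000000011000 = 24
(x & (x >> 1) has a 1 wherever x has two consecutive 1 bits.)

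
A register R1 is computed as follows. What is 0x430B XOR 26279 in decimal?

0x430B = 100001100001011
26279 = 110011010100111
XOR → 010010110101100 = 9644

9644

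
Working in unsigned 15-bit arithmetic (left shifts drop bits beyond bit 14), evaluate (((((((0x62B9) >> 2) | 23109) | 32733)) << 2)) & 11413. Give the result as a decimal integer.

0x62B9 = 110001010111001
→ >> 2 → 001100010101110 = 6318
23109 = 101101001000101
→ | → 101101011101111 = 23279
32733 = 111111111011101
→ | → 111111111111111 = 32767
→ << 2 (mod 2^15) → 111111111111100 = 32764
11413 = 010110010010101
→ & → 010110010010100 = 11412

11412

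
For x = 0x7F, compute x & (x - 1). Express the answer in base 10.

126

x = 1111111 = 127
x - 1 = 1111110
AND   = 1111110 = 126
(x & (x - 1) clears the lowest set bit of x.)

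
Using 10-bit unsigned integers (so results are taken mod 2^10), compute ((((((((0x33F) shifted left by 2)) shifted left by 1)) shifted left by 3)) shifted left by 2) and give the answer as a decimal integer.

0x33F = 1100111111
→ shifted left by 2 (mod 2^10) → 0011111100 = 252
→ shifted left by 1 (mod 2^10) → 0111111000 = 504
→ shifted left by 3 (mod 2^10) → 1111000000 = 960
→ shifted left by 2 (mod 2^10) → 1100000000 = 768

768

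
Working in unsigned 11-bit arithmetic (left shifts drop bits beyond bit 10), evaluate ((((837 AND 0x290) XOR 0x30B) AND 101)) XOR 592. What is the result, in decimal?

593

837 = 01101000101
0x290 = 01010010000
→ AND → 01000000000 = 512
0x30B = 01100001011
→ XOR → 00100001011 = 267
101 = 00001100101
→ AND → 00000000001 = 1
592 = 01001010000
→ XOR → 01001010001 = 593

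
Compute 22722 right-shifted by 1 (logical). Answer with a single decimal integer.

22722 = 101100011000010
shift right by 1 → 010110001100001 = 11361
(equivalently, floor(22722 / 2))

11361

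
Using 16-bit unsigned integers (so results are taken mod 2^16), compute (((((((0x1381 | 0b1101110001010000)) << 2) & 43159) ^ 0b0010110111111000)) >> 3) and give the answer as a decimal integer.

0x1381 = 0001001110000001
0b1101110001010000 = 1101110001010000
→ | → 1101111111010001 = 57297
→ << 2 (mod 2^16) → 0111111101000100 = 32580
43159 = 1010100010010111
→ & → 0010100000000100 = 10244
0b0010110111111000 = 0010110111111000
→ ^ → 0000010111111100 = 1532
→ >> 3 → 0000000010111111 = 191

191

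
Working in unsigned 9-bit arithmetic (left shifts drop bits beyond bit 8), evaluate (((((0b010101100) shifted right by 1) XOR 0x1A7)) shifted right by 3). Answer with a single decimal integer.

0b010101100 = 010101100
→ shifted right by 1 → 001010110 = 86
0x1A7 = 110100111
→ XOR → 111110001 = 497
→ shifted right by 3 → 000111110 = 62

62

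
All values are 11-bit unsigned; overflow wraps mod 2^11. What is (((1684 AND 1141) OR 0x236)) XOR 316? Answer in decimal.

1802

1684 = 11010010100
1141 = 10001110101
→ AND → 10000010100 = 1044
0x236 = 01000110110
→ OR → 11000110110 = 1590
316 = 00100111100
→ XOR → 11100001010 = 1802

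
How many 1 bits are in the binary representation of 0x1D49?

7

0x1D49 = 1110101001001
Count the 1s: 1 + 1 + 1 + 1 + 1 + 1 + 1 = 7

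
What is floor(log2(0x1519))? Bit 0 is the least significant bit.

0x1519 = 1010100011001
The topmost 1 is at position 12 (since 2^12 = 4096 ≤ 5401 < 8192).

12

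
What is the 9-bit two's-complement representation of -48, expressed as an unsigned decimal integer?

464

48 in 9 bits: 000110000
Invert: 111001111
Add 1:  111010000 = 464
(Check: 2^9 - 48 = 512 - 48 = 464.)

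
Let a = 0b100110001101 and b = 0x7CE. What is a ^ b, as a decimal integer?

3651

a = 100110001101
0x7CE = 011111001110
XOR → 111001000011 = 3651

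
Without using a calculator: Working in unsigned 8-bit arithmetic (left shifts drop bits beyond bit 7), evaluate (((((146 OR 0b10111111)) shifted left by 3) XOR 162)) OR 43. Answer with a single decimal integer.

146 = 10010010
0b10111111 = 10111111
→ OR → 10111111 = 191
→ shifted left by 3 (mod 2^8) → 11111000 = 248
162 = 10100010
→ XOR → 01011010 = 90
43 = 00101011
→ OR → 01111011 = 123

123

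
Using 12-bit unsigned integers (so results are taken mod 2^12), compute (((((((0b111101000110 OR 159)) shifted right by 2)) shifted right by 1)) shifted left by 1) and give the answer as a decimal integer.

1014

0b111101000110 = 111101000110
159 = 000010011111
→ OR → 111111011111 = 4063
→ shifted right by 2 → 001111110111 = 1015
→ shifted right by 1 → 000111111011 = 507
→ shifted left by 1 (mod 2^12) → 001111110110 = 1014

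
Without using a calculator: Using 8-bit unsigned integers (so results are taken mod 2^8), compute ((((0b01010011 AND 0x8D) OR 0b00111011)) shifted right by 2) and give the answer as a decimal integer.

14

0b01010011 = 01010011
0x8D = 10001101
→ AND → 00000001 = 1
0b00111011 = 00111011
→ OR → 00111011 = 59
→ shifted right by 2 → 00001110 = 14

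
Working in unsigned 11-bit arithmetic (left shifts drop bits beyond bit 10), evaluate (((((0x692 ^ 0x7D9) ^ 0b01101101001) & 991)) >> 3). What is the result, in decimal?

64

0x692 = 11010010010
0x7D9 = 11111011001
→ ^ → 00101001011 = 331
0b01101101001 = 01101101001
→ ^ → 01000100010 = 546
991 = 01111011111
→ & → 01000000010 = 514
→ >> 3 → 00001000000 = 64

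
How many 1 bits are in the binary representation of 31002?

8

31002 = 111100100011010
Count the 1s: 1 + 1 + 1 + 1 + 1 + 1 + 1 + 1 = 8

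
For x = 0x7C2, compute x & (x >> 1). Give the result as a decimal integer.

x = 11111000010 = 1986
x>>1 = 01111100001
AND  = 01111000000 = 960
(x & (x >> 1) has a 1 wherever x has two consecutive 1 bits.)

960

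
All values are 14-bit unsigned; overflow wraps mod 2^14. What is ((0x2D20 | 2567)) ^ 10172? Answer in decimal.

2203

0x2D20 = 10110100100000
2567 = 00101000000111
→ | → 10111100100111 = 12071
10172 = 10011110111100
→ ^ → 00100010011011 = 2203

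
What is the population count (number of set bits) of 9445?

7

9445 = 10010011100101
Count the 1s: 1 + 1 + 1 + 1 + 1 + 1 + 1 = 7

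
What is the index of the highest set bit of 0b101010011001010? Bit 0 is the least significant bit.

0b101010011001010 = 101010011001010
The topmost 1 is at position 14 (since 2^14 = 16384 ≤ 21706 < 32768).

14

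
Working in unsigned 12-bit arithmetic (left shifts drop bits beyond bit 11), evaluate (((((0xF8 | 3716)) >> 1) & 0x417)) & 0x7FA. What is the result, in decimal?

0xF8 = 000011111000
3716 = 111010000100
→ | → 111011111100 = 3836
→ >> 1 → 011101111110 = 1918
0x417 = 010000010111
→ & → 010000010110 = 1046
0x7FA = 011111111010
→ & → 010000010010 = 1042

1042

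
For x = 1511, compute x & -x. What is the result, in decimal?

1

x = 10111100111 = 1511
-x (two's complement) = …01000011001
AND   = 00000000001 = 1
(x & -x isolates the lowest set bit of x.)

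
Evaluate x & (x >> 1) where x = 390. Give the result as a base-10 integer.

130

x = 110000110 = 390
x>>1 = 011000011
AND  = 010000010 = 130
(x & (x >> 1) has a 1 wherever x has two consecutive 1 bits.)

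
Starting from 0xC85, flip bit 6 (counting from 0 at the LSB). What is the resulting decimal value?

x = 0110010000101
bit 6 is currently 0; toggle it via x ^ (1 << 6) = x ^ 64
→ 0110011000101 = 3269

3269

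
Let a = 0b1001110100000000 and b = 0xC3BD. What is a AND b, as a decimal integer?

a = 1001110100000000
0xC3BD = 1100001110111101
AND → 1000000100000000 = 33024

33024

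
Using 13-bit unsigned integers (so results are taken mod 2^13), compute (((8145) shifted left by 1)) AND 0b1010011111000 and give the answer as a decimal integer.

8145 = 1111111010001
→ shifted left by 1 (mod 2^13) → 1111110100010 = 8098
0b1010011111000 = 1010011111000
→ AND → 1010010100000 = 5280

5280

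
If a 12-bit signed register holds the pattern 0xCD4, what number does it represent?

-812

pattern = 110011010100 (MSB is 1 ⇒ negative)
Invert: 001100101011, add 1 → 001100101100 = 812, so the value is -812.
(Equivalently: 3284 - 2^12 = 3284 - 4096 = -812.)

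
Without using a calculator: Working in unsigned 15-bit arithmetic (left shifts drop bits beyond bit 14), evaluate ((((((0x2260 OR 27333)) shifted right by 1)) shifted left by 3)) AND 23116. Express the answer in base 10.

2560

0x2260 = 010001001100000
27333 = 110101011000101
→ OR → 110101011100101 = 27365
→ shifted right by 1 → 011010101110010 = 13682
→ shifted left by 3 (mod 2^15) → 010101110010000 = 11152
23116 = 101101001001100
→ AND → 000101000000000 = 2560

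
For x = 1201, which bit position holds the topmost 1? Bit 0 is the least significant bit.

10

1201 = 10010110001
The topmost 1 is at position 10 (since 2^10 = 1024 ≤ 1201 < 2048).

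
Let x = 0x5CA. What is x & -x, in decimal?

2

x = 10111001010 = 1482
-x (two's complement) = …01000110110
AND   = 00000000010 = 2
(x & -x isolates the lowest set bit of x.)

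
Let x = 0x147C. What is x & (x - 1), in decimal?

x = 1010001111100 = 5244
x - 1 = 1010001111011
AND   = 1010001111000 = 5240
(x & (x - 1) clears the lowest set bit of x.)

5240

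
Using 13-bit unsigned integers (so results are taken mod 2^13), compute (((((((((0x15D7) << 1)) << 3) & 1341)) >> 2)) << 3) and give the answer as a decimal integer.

0x15D7 = 1010111010111
→ << 1 (mod 2^13) → 0101110101110 = 2990
→ << 3 (mod 2^13) → 1110101110000 = 7536
1341 = 0010100111101
→ & → 0010100110000 = 1328
→ >> 2 → 0000101001100 = 332
→ << 3 (mod 2^13) → 0101001100000 = 2656

2656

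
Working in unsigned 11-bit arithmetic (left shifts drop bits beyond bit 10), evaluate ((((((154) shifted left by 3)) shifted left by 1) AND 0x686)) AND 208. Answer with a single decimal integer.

154 = 00010011010
→ shifted left by 3 (mod 2^11) → 10011010000 = 1232
→ shifted left by 1 (mod 2^11) → 00110100000 = 416
0x686 = 11010000110
→ AND → 00010000000 = 128
208 = 00011010000
→ AND → 00010000000 = 128

128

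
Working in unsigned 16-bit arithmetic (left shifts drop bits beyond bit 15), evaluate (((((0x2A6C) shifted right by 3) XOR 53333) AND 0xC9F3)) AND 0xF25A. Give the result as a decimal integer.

49168

0x2A6C = 0010101001101100
→ shifted right by 3 → 0000010101001101 = 1357
53333 = 1101000001010101
→ XOR → 1101010100011000 = 54552
0xC9F3 = 1100100111110011
→ AND → 1100000100010000 = 49424
0xF25A = 1111001001011010
→ AND → 1100000000010000 = 49168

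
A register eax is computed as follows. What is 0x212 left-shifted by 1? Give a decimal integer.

0x212 = 01000010010
shift left by 1 → 10000100100 = 1060
(equivalently, 530 × 2^1 = 530 × 2)

1060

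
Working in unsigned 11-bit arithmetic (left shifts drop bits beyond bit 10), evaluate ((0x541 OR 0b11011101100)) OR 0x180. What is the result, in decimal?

2029

0x541 = 10101000001
0b11011101100 = 11011101100
→ OR → 11111101101 = 2029
0x180 = 00110000000
→ OR → 11111101101 = 2029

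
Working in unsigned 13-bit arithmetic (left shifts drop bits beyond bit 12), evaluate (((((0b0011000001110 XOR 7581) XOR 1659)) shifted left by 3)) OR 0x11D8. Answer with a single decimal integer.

0b0011000001110 = 0011000001110
7581 = 1110110011101
→ XOR → 1101110010011 = 7059
1659 = 0011001111011
→ XOR → 1110111101000 = 7656
→ shifted left by 3 (mod 2^13) → 0111101000000 = 3904
0x11D8 = 1000111011000
→ OR → 1111111011000 = 8152

8152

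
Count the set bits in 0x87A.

0x87A = 100001111010
Count the 1s: 1 + 1 + 1 + 1 + 1 + 1 = 6

6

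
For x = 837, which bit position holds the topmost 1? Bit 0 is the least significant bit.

837 = 1101000101
The topmost 1 is at position 9 (since 2^9 = 512 ≤ 837 < 1024).

9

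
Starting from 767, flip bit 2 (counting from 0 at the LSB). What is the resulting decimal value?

x = 1011111111
bit 2 is currently 1; toggle it via x ^ (1 << 2) = x ^ 4
→ 1011111011 = 763

763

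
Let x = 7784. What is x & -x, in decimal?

8

x = 1111001101000 = 7784
-x (two's complement) = …0000110011000
AND   = 0000000001000 = 8
(x & -x isolates the lowest set bit of x.)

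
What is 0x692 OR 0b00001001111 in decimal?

1759

0x692 = 11010010010
b = 00001001111
 OR → 11011011111 = 1759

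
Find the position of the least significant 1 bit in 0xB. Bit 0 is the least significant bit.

0

0xB = 1011
Trailing zeros: 0, so the lowest set bit is bit 0 (value 1).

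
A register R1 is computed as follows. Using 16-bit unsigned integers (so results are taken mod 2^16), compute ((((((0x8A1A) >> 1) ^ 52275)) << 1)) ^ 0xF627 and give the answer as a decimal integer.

0x8A1A = 1000101000011010
→ >> 1 → 0100010100001101 = 17677
52275 = 1100110000110011
→ ^ → 1000100100111110 = 35134
→ << 1 (mod 2^16) → 0001001001111100 = 4732
0xF627 = 1111011000100111
→ ^ → 1110010001011011 = 58459

58459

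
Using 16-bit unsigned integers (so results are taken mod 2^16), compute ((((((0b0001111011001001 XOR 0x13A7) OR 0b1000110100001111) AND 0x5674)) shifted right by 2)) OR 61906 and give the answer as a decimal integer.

0b0001111011001001 = 0001111011001001
0x13A7 = 0001001110100111
→ XOR → 0000110101101110 = 3438
0b1000110100001111 = 1000110100001111
→ OR → 1000110101101111 = 36207
0x5674 = 0101011001110100
→ AND → 0000010001100100 = 1124
→ shifted right by 2 → 0000000100011001 = 281
61906 = 1111000111010010
→ OR → 1111000111011011 = 61915

61915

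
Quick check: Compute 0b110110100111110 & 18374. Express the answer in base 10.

17670

a = 110110100111110
18374 = 100011111000110
AND → 100010100000110 = 17670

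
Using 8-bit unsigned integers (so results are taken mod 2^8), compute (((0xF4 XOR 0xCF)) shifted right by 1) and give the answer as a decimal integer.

29

0xF4 = 11110100
0xCF = 11001111
→ XOR → 00111011 = 59
→ shifted right by 1 → 00011101 = 29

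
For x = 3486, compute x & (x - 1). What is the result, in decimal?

x = 110110011110 = 3486
x - 1 = 110110011101
AND   = 110110011100 = 3484
(x & (x - 1) clears the lowest set bit of x.)

3484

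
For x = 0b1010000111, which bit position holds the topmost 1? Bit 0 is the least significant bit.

9

0b1010000111 = 1010000111
The topmost 1 is at position 9 (since 2^9 = 512 ≤ 647 < 1024).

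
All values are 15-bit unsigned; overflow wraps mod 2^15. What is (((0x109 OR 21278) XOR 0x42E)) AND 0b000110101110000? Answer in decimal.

0x109 = 000000100001001
21278 = 101001100011110
→ OR → 101001100011111 = 21279
0x42E = 000010000101110
→ XOR → 101011100110001 = 22321
0b000110101110000 = 000110101110000
→ AND → 000010100110000 = 1328

1328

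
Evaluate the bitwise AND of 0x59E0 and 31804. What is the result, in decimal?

0x59E0 = 101100111100000
31804 = 111110000111100
AND → 101100000100000 = 22560

22560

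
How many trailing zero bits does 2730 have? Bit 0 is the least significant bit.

2730 = 101010101010
Trailing zeros: 1, so the lowest set bit is bit 1 (value 2).

1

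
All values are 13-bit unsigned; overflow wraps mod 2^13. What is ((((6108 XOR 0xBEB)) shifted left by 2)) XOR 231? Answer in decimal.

4155

6108 = 1011111011100
0xBEB = 0101111101011
→ XOR → 1110000110111 = 7223
→ shifted left by 2 (mod 2^13) → 1000011011100 = 4316
231 = 0000011100111
→ XOR → 1000000111011 = 4155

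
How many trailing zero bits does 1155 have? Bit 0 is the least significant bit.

1155 = 10010000011
Trailing zeros: 0, so the lowest set bit is bit 0 (value 1).

0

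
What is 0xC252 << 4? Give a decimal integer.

0xC252 = 00001100001001010010
shift left by 4 → 11000010010100100000 = 795936
(equivalently, 49746 × 2^4 = 49746 × 16)

795936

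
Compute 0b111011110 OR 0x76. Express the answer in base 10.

510

a = 111011110
0x76 = 001110110
 OR → 111111110 = 510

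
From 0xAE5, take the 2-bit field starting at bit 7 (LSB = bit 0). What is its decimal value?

v = 101011100101
Shift right by 7: 10101
Mask low 2 bits: 01 = 1

1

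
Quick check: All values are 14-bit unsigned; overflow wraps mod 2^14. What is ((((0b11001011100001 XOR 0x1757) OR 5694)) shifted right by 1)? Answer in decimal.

7135

0b11001011100001 = 11001011100001
0x1757 = 01011101010111
→ XOR → 10010110110110 = 9654
5694 = 01011000111110
→ OR → 11011110111110 = 14270
→ shifted right by 1 → 01101111011111 = 7135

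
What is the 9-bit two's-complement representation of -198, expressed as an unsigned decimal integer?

314

198 in 9 bits: 011000110
Invert: 100111001
Add 1:  100111010 = 314
(Check: 2^9 - 198 = 512 - 198 = 314.)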